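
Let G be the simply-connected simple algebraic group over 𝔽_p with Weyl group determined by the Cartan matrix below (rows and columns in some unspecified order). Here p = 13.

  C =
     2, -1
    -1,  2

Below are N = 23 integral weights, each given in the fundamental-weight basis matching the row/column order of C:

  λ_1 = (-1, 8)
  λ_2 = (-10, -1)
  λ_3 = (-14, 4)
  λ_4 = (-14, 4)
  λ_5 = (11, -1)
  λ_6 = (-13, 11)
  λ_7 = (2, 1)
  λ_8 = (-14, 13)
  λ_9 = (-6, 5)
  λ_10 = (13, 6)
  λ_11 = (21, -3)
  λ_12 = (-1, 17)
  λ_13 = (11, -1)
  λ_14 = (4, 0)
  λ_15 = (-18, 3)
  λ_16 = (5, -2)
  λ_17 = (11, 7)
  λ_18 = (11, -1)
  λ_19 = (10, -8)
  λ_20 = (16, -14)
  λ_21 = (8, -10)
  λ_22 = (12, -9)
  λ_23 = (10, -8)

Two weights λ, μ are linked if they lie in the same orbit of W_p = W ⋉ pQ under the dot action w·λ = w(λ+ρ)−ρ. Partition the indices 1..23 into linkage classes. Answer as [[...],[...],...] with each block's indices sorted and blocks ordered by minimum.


C ↔ A_2 under row/col permutation; |W(A_2)| = 6.

Alcove-folded reps (p=13, 23 weights, presented ϖ-order):

    λ_1+ρ ↦ (0, 9)
    λ_2+ρ ↦ (0, 9)
    λ_3+ρ ↦ (5, 8)
    λ_4+ρ ↦ (5, 8)
    λ_5+ρ ↦ (12, 0)
    λ_6+ρ ↦ (12, 0)
    λ_7+ρ ↦ (3, 2)
    λ_8+ρ ↦ (12, 0)
    λ_9+ρ ↦ (5, 1)
    λ_10+ρ ↦ (5, 1)
    λ_11+ρ ↦ (4, 7)
    λ_12+ρ ↦ (5, 8)
    λ_13+ρ ↦ (12, 0)
    λ_14+ρ ↦ (5, 1)
    λ_15+ρ ↦ (0, 9)
    λ_16+ρ ↦ (5, 1)
    λ_17+ρ ↦ (5, 1)
    λ_18+ρ ↦ (12, 0)
    λ_19+ρ ↦ (4, 7)
    λ_20+ρ ↦ (0, 9)
    λ_21+ρ ↦ (0, 9)
    λ_22+ρ ↦ (5, 8)
    λ_23+ρ ↦ (4, 7)

6 distinct reps among the 23 weights ⇒ 6 W_13-linkage classes:

[[1, 2, 15, 20, 21], [3, 4, 12, 22], [5, 6, 8, 13, 18], [7], [9, 10, 14, 16, 17], [11, 19, 23]]


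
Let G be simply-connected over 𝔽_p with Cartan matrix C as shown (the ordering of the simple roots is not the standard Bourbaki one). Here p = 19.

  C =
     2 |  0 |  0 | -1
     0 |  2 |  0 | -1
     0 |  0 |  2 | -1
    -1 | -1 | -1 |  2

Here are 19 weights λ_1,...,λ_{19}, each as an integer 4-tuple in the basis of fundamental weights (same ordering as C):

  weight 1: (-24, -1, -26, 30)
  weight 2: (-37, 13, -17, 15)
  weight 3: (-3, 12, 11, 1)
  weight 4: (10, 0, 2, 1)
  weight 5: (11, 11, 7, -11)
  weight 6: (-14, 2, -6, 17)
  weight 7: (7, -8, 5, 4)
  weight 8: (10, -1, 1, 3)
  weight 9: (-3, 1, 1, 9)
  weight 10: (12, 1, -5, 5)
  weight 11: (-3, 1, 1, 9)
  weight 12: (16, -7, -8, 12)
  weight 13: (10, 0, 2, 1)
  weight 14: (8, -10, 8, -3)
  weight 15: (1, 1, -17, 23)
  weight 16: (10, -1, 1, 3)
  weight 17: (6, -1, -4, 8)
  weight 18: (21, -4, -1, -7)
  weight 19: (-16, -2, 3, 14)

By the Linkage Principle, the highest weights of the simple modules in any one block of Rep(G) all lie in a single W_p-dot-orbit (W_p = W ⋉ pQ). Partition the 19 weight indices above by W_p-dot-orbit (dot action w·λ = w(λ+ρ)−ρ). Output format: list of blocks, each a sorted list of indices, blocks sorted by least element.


Dynkin diagram of C (from the 6 off-diagonal −1 entries): D_4.

Ā_19 reps of the 19 weights (D_4, coords as presented):

    1: (6, 5, 4, 2)
    2: (11, 1, 3, 2)
    3: (6, 5, 4, 2)
    4: (11, 1, 3, 2)
    5: (2, 2, 2, 5)
    6: (11, 1, 3, 2)
    7: (6, 5, 4, 2)
    8: (11, 0, 2, 2)
    9: (2, 2, 2, 5)
    10: (11, 0, 2, 2)
    11: (2, 2, 2, 5)
    12: (6, 5, 4, 2)
    13: (11, 1, 3, 2)
    14: (2, 2, 2, 5)
    15: (2, 2, 2, 5)
    16: (11, 0, 2, 2)
    17: (7, 0, 3, 3)
    18: (7, 0, 3, 3)
    19: (14, 0, 3, 1)

Linkage partition of the 19 weights (6 classes, p=19):

[[1, 3, 7, 12], [2, 4, 6, 13], [5, 9, 11, 14, 15], [8, 10, 16], [17, 18], [19]]


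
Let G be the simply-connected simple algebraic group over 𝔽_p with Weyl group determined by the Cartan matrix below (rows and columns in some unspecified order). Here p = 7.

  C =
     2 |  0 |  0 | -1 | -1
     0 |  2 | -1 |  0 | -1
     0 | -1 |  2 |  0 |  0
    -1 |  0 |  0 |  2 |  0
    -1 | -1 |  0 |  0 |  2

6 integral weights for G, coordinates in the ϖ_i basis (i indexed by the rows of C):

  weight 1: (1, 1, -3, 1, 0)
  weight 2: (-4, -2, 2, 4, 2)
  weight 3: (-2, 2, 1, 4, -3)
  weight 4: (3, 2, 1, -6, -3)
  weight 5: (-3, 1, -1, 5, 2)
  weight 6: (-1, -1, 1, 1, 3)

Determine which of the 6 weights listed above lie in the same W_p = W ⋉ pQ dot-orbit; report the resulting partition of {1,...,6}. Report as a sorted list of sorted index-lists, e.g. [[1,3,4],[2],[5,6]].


C ↔ A_5 under row/col permutation; |W(A_5)| = 720.

Each λ_j+ρ reduced to Ā_7; 5-tuples below use C's row order:

  1: (2, 0, 2, 2, 1)
  2: (2, 0, 2, 2, 1)
  3: (2, 0, 2, 2, 1)
  4: (2, 0, 2, 2, 1)
  5: (2, 0, 2, 2, 1)
  6: (0, 0, 1, 1, 4)

Linkage partition of the 6 weights (2 classes, p=7):

[[1, 2, 3, 4, 5], [6]]


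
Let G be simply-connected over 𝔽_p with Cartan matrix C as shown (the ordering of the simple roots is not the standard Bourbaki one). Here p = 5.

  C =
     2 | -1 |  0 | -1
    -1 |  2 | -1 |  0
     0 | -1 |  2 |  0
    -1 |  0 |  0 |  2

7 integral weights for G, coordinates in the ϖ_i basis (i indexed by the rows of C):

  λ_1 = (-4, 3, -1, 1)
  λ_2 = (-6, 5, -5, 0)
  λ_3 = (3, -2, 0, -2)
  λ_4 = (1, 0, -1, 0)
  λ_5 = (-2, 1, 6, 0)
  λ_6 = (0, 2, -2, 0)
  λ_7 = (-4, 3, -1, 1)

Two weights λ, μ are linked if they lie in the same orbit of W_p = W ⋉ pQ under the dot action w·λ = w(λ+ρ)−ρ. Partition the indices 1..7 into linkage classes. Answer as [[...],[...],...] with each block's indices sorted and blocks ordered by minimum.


Dynkin diagram of C (from the 6 off-diagonal −1 entries): A_4.

Alcove-folded reps (p=5, 7 weights, presented ϖ-order):

  [1] (2, 1, 0, 1);  [2] (2, 1, 0, 1);  [3] (2, 1, 0, 1);  [4] (2, 1, 0, 1);  [5] (1, 2, 1, 1);  [6] (1, 2, 1, 1);  [7] (2, 1, 0, 1)

Linkage partition of the 7 weights (2 classes, p=5):

[[1, 2, 3, 4, 7], [5, 6]]


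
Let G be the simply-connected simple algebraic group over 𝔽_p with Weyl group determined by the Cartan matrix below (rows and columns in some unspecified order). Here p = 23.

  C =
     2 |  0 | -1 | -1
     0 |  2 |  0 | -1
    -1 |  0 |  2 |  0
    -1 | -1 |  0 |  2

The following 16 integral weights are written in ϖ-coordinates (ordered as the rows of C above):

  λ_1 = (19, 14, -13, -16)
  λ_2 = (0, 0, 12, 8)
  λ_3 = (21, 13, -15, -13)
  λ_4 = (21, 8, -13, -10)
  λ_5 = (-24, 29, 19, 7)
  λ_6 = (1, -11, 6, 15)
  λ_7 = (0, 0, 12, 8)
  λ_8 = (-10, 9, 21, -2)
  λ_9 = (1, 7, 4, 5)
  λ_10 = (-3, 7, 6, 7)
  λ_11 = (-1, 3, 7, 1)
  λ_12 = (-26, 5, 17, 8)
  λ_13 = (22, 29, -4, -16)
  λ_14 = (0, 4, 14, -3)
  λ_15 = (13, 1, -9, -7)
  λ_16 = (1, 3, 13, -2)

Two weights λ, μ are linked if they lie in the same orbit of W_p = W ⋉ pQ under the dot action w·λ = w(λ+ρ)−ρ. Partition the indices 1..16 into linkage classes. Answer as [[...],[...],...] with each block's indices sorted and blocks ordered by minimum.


Type A_4, rank 4, |W|=120; reorder rows/cols to standard.

Each λ_j+ρ reduced to Ā_23; 4-tuples below use C's row order:

  λ_1 → (7, 0, 5, 8)
  λ_2 → (1, 0, 12, 9)
  λ_3 → (4, 1, 9, 8)
  λ_4 → (1, 0, 12, 9)
  λ_5 → (7, 0, 5, 8)
  λ_6 → (2, 8, 5, 6)
  λ_7 → (1, 0, 12, 9)
  λ_8 → (1, 0, 12, 9)
  λ_9 → (2, 8, 5, 6)
  λ_10 → (2, 8, 5, 6)
  λ_11 → (0, 4, 8, 2)
  λ_12 → (2, 8, 5, 6)
  λ_13 → (7, 0, 5, 8)
  λ_14 → (1, 3, 14, 1)
  λ_15 → (0, 4, 8, 2)
  λ_16 → (1, 3, 14, 1)

The 16 indices split into 6 linkage classes (same alcove rep ⇔ same W_23-dot-orbit):

[[1, 5, 13], [2, 4, 7, 8], [3], [6, 9, 10, 12], [11, 15], [14, 16]]


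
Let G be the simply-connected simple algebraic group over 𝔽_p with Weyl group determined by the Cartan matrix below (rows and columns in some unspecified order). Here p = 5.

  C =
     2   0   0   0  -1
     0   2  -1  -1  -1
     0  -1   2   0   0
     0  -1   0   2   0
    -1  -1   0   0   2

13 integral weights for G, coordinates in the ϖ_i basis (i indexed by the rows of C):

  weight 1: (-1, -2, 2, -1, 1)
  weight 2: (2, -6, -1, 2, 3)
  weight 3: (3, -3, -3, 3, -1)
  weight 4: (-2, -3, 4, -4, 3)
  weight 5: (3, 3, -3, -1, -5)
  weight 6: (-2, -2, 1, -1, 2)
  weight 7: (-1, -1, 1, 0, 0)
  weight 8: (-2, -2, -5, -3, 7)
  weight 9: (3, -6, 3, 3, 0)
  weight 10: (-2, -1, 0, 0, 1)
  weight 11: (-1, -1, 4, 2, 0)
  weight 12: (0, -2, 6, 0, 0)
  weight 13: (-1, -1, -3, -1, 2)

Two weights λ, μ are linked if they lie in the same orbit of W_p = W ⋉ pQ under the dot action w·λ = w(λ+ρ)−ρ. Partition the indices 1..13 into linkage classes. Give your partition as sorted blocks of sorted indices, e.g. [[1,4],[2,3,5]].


Cartan matrix: type D_5 (|W|=1920); un-permuting the 5 rows.

Alcove-folded reps (p=5, 13 weights, presented ϖ-order):

  1: (0, 0, 2, 1, 1);  2: (0, 0, 2, 1, 0);  3: (0, 0, 0, 2, 1);  4: (0, 0, 0, 2, 1);  5: (0, 0, 0, 2, 1);  6: (1, 0, 1, 1, 1);  7: (0, 0, 2, 1, 1);  8: (0, 0, 0, 2, 1);  9: (0, 1, 0, 0, 0);  10: (1, 0, 1, 1, 1);  11: (0, 1, 0, 0, 0);  12: (1, 0, 1, 1, 1);  13: (0, 0, 0, 2, 1)

Partition of {1..13} into 5 W_5-dot-orbits:

[[1, 7], [2], [3, 4, 5, 8, 13], [6, 10, 12], [9, 11]]


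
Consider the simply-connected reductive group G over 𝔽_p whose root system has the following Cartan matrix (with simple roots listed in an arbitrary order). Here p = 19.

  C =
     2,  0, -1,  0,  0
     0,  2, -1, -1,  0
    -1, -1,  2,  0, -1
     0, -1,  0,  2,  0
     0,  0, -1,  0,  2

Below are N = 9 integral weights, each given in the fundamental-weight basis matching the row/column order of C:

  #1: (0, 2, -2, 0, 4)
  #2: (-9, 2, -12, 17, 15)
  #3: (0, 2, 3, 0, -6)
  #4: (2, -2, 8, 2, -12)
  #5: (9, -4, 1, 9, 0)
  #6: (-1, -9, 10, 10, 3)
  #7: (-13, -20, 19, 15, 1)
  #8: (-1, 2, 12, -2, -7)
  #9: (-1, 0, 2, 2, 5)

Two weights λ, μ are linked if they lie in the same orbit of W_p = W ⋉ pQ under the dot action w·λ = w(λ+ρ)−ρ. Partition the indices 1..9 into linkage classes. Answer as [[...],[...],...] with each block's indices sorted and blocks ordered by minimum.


Type D_5, rank 5, |W|=1920; reorder rows/cols to standard.

Each λ_j+ρ reduced to Ā_19; 5-tuples below use C's row order:

  λ_1 → (0, 2, 1, 1, 4);  λ_2 → (0, 2, 1, 0, 8);  λ_3 → (0, 2, 1, 1, 4);  λ_4 → (0, 2, 1, 0, 8);  λ_5 → (9, 1, 0, 6, 0);  λ_6 → (0, 2, 1, 1, 4);  λ_7 → (0, 2, 1, 0, 8);  λ_8 → (0, 1, 3, 3, 6);  λ_9 → (0, 1, 3, 3, 6)

These 9 weights hit 4 W_19-dot-orbits; sizes (3, 3, 1, 2):

[[1, 3, 6], [2, 4, 7], [5], [8, 9]]


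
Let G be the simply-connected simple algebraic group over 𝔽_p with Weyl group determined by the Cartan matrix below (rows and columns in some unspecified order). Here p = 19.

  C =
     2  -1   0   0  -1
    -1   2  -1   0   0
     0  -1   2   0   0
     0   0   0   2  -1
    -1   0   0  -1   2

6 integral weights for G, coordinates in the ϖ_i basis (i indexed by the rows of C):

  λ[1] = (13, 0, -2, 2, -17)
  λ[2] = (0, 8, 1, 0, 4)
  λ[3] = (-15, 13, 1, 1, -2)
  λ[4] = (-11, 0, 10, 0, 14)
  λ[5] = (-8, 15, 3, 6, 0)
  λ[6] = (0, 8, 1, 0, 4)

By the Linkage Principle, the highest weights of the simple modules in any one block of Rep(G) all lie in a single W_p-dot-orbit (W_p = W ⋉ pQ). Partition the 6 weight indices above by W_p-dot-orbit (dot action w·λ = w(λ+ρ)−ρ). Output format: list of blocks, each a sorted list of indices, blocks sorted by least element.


C ↔ A_5 under row/col permutation; |W(A_5)| = 720.

Each λ_j+ρ reduced to Ā_19; 5-tuples below use C's row order:

  λ_1+ρ ↦ (0, 1, 1, 13, 1);  λ_2+ρ ↦ (1, 9, 2, 1, 5);  λ_3+ρ ↦ (0, 1, 1, 13, 1);  λ_4+ρ ↦ (1, 9, 2, 1, 5);  λ_5+ρ ↦ (1, 9, 2, 1, 5);  λ_6+ρ ↦ (1, 9, 2, 1, 5)

Partition of {1..6} into 2 W_19-dot-orbits:

[[1, 3], [2, 4, 5, 6]]


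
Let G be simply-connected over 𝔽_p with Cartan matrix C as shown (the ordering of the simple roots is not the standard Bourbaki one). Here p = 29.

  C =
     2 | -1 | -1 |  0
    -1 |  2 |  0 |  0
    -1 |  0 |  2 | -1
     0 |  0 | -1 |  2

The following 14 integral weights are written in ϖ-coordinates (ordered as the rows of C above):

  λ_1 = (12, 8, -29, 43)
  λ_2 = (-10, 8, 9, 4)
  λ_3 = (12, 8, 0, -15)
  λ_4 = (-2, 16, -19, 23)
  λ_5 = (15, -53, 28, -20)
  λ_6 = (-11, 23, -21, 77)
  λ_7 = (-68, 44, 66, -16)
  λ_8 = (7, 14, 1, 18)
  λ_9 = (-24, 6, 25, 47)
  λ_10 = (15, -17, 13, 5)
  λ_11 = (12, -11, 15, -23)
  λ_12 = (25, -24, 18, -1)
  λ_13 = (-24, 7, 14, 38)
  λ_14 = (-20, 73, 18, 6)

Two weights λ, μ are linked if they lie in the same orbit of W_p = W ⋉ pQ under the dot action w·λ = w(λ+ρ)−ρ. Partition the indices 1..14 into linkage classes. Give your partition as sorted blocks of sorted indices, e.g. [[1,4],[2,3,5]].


Cartan matrix: type A_4 (|W|=120); un-permuting the 4 rows.

Folding the 14 weights λ_j+ρ into Ā_29 (reps in the given 4-coord order):

  [1] (0, 9, 13, 1)
  [2] (9, 0, 1, 5)
  [3] (0, 9, 13, 1)
  [4] (16, 2, 1, 5)
  [5] (3, 7, 3, 16)
  [6] (9, 0, 1, 5)
  [7] (0, 9, 13, 1)
  [8] (8, 0, 2, 4)
  [9] (3, 7, 3, 16)
  [10] (0, 9, 13, 1)
  [11] (3, 7, 3, 16)
  [12] (3, 7, 3, 16)
  [13] (8, 0, 2, 4)
  [14] (3, 7, 3, 16)

Partition of {1..14} into 5 W_29-dot-orbits:

[[1, 3, 7, 10], [2, 6], [4], [5, 9, 11, 12, 14], [8, 13]]


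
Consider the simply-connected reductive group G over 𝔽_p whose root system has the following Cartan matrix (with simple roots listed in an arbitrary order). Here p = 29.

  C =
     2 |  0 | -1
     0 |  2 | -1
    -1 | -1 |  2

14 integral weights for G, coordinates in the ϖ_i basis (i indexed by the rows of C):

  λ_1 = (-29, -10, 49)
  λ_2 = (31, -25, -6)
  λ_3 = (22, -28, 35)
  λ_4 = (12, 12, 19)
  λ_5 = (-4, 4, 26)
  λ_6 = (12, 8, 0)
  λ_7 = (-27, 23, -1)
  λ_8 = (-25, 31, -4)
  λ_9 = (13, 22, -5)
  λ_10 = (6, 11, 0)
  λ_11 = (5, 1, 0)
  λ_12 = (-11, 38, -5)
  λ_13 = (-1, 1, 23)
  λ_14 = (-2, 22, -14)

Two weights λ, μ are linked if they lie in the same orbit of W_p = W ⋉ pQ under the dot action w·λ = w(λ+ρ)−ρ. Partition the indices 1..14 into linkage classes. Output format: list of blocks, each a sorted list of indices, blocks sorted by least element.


Type A_3, rank 3, |W|=24; reorder rows/cols to standard.

Alcove-folded reps (p=29, 14 weights, presented ϖ-order):

  λ_1 → (7, 12, 1)
  λ_2 → (0, 2, 24)
  λ_3 → (6, 2, 1)
  λ_4 → (4, 4, 12)
  λ_5 → (0, 2, 24)
  λ_6 → (13, 9, 1)
  λ_7 → (0, 2, 24)
  λ_8 → (0, 2, 24)
  λ_9 → (6, 15, 4)
  λ_10 → (7, 12, 1)
  λ_11 → (6, 2, 1)
  λ_12 → (6, 15, 4)
  λ_13 → (0, 2, 24)
  λ_14 → (13, 9, 1)

The 14 indices split into 6 linkage classes (same alcove rep ⇔ same W_29-dot-orbit):

[[1, 10], [2, 5, 7, 8, 13], [3, 11], [4], [6, 14], [9, 12]]


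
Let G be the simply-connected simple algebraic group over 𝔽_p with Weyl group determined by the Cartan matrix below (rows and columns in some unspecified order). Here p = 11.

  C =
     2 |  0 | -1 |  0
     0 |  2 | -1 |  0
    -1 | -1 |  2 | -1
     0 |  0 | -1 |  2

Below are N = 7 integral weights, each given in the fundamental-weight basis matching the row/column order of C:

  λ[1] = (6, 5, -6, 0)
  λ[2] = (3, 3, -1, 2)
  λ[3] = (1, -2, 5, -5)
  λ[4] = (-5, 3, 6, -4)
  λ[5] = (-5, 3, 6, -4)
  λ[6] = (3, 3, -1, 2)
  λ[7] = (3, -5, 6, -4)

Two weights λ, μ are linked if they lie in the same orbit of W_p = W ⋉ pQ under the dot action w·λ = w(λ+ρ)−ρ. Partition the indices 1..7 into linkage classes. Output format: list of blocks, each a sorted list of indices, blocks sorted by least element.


D_4 Cartan matrix, 4 simple roots permuted; ρ=(1,1,1,1).

Alcove-folded reps (p=11, 7 weights, presented ϖ-order):

    λ_1 → (2, 1, 1, 4)
    λ_2 → (4, 4, 0, 3)
    λ_3 → (2, 1, 1, 4)
    λ_4 → (4, 4, 0, 3)
    λ_5 → (4, 4, 0, 3)
    λ_6 → (4, 4, 0, 3)
    λ_7 → (4, 4, 0, 3)

Partition of {1..7} into 2 W_11-dot-orbits:

[[1, 3], [2, 4, 5, 6, 7]]


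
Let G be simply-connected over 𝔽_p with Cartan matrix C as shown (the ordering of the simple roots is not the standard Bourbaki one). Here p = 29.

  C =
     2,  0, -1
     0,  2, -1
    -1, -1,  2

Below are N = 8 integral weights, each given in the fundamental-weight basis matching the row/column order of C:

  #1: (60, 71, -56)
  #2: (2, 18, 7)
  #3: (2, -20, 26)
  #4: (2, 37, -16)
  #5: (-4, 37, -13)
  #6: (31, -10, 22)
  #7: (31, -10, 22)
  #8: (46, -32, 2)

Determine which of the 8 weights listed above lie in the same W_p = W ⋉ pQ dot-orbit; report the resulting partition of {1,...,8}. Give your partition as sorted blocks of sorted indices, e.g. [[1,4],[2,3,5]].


Dynkin diagram of C (from the 4 off-diagonal −1 entries): A_3.

Ā_29 reps of the 8 weights (A_3, coords as presented):

  λ_1+ρ ↦ (3, 14, 3);  λ_2+ρ ↦ (2, 18, 8);  λ_3+ρ ↦ (2, 18, 8);  λ_4+ρ ↦ (3, 14, 3);  λ_5+ρ ↦ (3, 14, 3);  λ_6+ρ ↦ (3, 14, 3);  λ_7+ρ ↦ (3, 14, 3);  λ_8+ρ ↦ (2, 18, 8)

Linkage partition of the 8 weights (2 classes, p=29):

[[1, 4, 5, 6, 7], [2, 3, 8]]


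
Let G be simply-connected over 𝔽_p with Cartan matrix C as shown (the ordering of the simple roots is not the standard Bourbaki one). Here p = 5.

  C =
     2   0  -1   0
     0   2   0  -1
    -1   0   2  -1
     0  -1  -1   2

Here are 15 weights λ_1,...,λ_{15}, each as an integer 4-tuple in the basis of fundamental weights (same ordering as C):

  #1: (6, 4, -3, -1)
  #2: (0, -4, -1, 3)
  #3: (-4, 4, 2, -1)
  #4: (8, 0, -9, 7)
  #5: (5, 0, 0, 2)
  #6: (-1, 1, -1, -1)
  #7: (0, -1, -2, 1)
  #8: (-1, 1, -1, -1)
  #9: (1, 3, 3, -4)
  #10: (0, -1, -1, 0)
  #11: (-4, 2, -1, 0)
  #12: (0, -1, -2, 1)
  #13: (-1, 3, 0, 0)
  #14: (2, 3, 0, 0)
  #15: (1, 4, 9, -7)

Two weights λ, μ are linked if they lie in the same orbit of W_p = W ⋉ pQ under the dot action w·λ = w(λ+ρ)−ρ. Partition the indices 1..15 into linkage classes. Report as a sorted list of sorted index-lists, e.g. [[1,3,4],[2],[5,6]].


A_4 Cartan matrix, 4 simple roots permuted; ρ=(1,1,1,1).

W_5-reps of the 15 weights in Ā_5 (same 4-coord order as C):

  1: (0, 2, 0, 0)
  2: (1, 3, 0, 1)
  3: (0, 2, 0, 0)
  4: (1, 3, 0, 1)
  5: (1, 3, 0, 1)
  6: (0, 2, 0, 0)
  7: (0, 0, 1, 1)
  8: (0, 2, 0, 0)
  9: (0, 1, 1, 2)
  10: (1, 0, 0, 1)
  11: (0, 1, 1, 2)
  12: (0, 0, 1, 1)
  13: (1, 3, 0, 1)
  14: (1, 0, 0, 1)
  15: (1, 0, 0, 1)

Grouping the 15 weights by Ā_5-representative: 5 linkage classes.

[[1, 3, 6, 8], [2, 4, 5, 13], [7, 12], [9, 11], [10, 14, 15]]


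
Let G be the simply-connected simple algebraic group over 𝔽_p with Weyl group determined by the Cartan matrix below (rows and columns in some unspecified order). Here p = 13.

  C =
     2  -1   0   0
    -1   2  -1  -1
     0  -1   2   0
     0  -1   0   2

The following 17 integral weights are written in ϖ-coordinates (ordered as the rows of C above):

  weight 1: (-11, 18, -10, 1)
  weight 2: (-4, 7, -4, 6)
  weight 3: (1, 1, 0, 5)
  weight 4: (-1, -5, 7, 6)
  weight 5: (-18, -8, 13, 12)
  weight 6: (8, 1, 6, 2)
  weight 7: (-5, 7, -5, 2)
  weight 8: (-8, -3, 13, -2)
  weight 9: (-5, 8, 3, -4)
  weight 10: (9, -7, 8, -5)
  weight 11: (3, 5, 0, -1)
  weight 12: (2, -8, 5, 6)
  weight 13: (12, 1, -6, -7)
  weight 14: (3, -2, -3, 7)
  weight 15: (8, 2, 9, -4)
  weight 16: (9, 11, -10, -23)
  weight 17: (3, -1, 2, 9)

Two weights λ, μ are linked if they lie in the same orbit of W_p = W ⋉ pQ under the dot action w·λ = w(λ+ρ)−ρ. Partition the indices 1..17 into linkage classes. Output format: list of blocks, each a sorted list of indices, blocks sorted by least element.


Dynkin diagram of C (from the 6 off-diagonal −1 entries): D_4.

λ_j+ρ reflected into Ā_13 (⟨·,θ^∨⟩≤13); 4-tuples as given:

  λ_1 → (2, 2, 1, 6);  λ_2 → (1, 2, 1, 5);  λ_3 → (2, 2, 1, 6);  λ_4 → (4, 0, 4, 3);  λ_5 → (4, 2, 1, 0);  λ_6 → (1, 2, 1, 5);  λ_7 → (4, 0, 4, 3);  λ_8 → (1, 1, 2, 7);  λ_9 → (4, 0, 4, 3);  λ_10 → (0, 3, 1, 6);  λ_11 → (4, 2, 1, 0);  λ_12 → (4, 2, 1, 0);  λ_13 → (4, 0, 4, 3);  λ_14 → (1, 2, 1, 5);  λ_15 → (0, 3, 1, 6);  λ_16 → (0, 3, 1, 6);  λ_17 → (0, 3, 1, 6)

6 distinct reps among the 17 weights ⇒ 6 W_13-linkage classes:

[[1, 3], [2, 6, 14], [4, 7, 9, 13], [5, 11, 12], [8], [10, 15, 16, 17]]


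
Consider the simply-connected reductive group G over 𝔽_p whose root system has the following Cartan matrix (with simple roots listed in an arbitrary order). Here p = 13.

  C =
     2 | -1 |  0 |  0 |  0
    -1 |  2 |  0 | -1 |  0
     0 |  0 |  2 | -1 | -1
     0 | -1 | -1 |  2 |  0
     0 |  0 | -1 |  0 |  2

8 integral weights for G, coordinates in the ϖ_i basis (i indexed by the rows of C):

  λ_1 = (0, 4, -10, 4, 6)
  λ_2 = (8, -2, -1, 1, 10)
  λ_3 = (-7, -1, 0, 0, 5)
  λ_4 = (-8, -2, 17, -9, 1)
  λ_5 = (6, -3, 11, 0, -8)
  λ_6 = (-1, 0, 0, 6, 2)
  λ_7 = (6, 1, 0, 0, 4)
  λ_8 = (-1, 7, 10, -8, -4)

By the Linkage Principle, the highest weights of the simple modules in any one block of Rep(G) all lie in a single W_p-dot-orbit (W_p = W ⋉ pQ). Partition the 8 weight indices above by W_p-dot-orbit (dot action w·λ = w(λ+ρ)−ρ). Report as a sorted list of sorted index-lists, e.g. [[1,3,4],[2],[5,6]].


Root system A_5: the 5×5 matrix C matches after relabeling.

Ā_13 reps of the 8 weights (A_5, coords as presented):

    [1] (1, 1, 3, 4, 2)
    [2] (0, 1, 0, 1, 3)
    [3] (0, 1, 4, 1, 2)
    [4] (1, 1, 3, 4, 2)
    [5] (0, 1, 4, 1, 2)
    [6] (0, 1, 1, 7, 3)
    [7] (4, 2, 1, 1, 2)
    [8] (0, 1, 1, 7, 3)

The 8 indices split into 5 linkage classes (same alcove rep ⇔ same W_13-dot-orbit):

[[1, 4], [2], [3, 5], [6, 8], [7]]


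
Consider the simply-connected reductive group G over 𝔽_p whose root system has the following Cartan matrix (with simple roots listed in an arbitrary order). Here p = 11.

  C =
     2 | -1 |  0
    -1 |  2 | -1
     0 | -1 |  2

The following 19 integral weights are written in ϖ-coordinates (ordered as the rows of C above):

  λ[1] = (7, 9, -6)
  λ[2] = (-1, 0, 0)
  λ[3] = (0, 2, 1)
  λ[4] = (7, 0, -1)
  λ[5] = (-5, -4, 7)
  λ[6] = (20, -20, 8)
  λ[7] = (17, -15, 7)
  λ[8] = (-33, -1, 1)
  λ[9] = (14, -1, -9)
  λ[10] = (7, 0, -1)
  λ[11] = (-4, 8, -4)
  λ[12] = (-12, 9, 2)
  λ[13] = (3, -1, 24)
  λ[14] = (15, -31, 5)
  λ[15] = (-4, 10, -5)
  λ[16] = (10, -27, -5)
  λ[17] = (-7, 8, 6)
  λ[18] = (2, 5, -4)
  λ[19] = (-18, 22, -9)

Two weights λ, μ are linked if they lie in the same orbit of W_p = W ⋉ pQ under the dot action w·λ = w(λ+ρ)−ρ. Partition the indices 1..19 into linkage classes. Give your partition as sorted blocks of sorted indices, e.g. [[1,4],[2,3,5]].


Cartan matrix: type A_3 (|W|=24); un-permuting the 3 rows.

Ā_11 reps of the 19 weights (A_3, coords as presented):

  λ_1 → (1, 3, 2);  λ_2 → (0, 1, 1);  λ_3 → (1, 3, 2);  λ_4 → (8, 1, 0);  λ_5 → (3, 4, 1);  λ_6 → (8, 1, 0);  λ_7 → (3, 4, 1);  λ_8 → (8, 1, 0);  λ_9 → (3, 4, 4);  λ_10 → (8, 1, 0);  λ_11 → (3, 3, 3);  λ_12 → (8, 1, 0);  λ_13 → (3, 4, 4);  λ_14 → (3, 3, 3);  λ_15 → (3, 4, 4);  λ_16 → (3, 4, 4);  λ_17 → (1, 3, 2);  λ_18 → (3, 3, 3);  λ_19 → (1, 3, 2)

6 distinct reps among the 19 weights ⇒ 6 W_11-linkage classes:

[[1, 3, 17, 19], [2], [4, 6, 8, 10, 12], [5, 7], [9, 13, 15, 16], [11, 14, 18]]


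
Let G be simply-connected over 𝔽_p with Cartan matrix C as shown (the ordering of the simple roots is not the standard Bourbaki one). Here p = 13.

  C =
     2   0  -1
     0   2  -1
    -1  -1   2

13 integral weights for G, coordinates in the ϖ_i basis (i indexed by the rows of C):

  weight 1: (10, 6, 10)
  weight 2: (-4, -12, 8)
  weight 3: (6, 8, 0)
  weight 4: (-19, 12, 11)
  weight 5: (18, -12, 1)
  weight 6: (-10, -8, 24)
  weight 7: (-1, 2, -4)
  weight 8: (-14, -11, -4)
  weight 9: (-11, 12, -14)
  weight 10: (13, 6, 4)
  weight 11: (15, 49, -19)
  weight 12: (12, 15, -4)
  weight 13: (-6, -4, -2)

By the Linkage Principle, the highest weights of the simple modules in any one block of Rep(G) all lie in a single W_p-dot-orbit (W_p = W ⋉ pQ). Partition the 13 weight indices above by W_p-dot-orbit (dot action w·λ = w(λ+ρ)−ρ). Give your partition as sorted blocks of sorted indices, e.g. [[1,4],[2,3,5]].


Dynkin diagram of C (from the 4 off-diagonal −1 entries): A_3.

W_13-reps of the 13 weights in Ā_13 (same 3-coord order as C):

  1: (2, 6, 3) · 2: (2, 6, 3) · 3: (3, 5, 1) · 4: (0, 5, 1) · 5: (2, 6, 3) · 6: (3, 5, 1) · 7: (3, 0, 0) · 8: (3, 0, 0) · 9: (3, 0, 0) · 10: (0, 5, 1) · 11: (2, 6, 3) · 12: (3, 0, 0) · 13: (3, 5, 1)

4 distinct reps among the 13 weights ⇒ 4 W_13-linkage classes:

[[1, 2, 5, 11], [3, 6, 13], [4, 10], [7, 8, 9, 12]]


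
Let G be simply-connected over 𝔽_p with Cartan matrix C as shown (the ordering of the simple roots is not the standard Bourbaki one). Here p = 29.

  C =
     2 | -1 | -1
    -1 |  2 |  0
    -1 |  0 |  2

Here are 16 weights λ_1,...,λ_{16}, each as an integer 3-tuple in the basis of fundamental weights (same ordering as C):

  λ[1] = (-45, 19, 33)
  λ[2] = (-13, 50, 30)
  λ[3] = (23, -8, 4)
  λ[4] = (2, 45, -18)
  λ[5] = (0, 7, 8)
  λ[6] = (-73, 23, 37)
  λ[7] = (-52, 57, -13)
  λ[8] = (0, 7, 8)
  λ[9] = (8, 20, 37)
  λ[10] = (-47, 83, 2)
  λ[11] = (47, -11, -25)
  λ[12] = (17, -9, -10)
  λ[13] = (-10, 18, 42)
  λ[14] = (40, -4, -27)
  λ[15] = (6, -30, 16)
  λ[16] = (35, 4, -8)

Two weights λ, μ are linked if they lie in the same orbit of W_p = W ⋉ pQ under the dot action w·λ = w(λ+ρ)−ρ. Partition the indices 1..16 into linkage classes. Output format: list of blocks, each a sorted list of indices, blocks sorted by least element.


A_3 Cartan matrix, 3 simple roots permuted; ρ=(1,1,1).

Ā_29 reps of the 16 weights (A_3, coords as presented):

    1: (5, 9, 5)
    2: (2, 10, 10)
    3: (17, 7, 5)
    4: (3, 9, 14)
    5: (1, 8, 9)
    6: (5, 9, 5)
    7: (17, 7, 5)
    8: (1, 8, 9)
    9: (1, 8, 9)
    10: (3, 9, 14)
    11: (5, 9, 5)
    12: (1, 8, 9)
    13: (5, 9, 5)
    14: (3, 9, 14)
    15: (17, 7, 5)
    16: (17, 7, 5)

The 16 indices split into 5 linkage classes (same alcove rep ⇔ same W_29-dot-orbit):

[[1, 6, 11, 13], [2], [3, 7, 15, 16], [4, 10, 14], [5, 8, 9, 12]]


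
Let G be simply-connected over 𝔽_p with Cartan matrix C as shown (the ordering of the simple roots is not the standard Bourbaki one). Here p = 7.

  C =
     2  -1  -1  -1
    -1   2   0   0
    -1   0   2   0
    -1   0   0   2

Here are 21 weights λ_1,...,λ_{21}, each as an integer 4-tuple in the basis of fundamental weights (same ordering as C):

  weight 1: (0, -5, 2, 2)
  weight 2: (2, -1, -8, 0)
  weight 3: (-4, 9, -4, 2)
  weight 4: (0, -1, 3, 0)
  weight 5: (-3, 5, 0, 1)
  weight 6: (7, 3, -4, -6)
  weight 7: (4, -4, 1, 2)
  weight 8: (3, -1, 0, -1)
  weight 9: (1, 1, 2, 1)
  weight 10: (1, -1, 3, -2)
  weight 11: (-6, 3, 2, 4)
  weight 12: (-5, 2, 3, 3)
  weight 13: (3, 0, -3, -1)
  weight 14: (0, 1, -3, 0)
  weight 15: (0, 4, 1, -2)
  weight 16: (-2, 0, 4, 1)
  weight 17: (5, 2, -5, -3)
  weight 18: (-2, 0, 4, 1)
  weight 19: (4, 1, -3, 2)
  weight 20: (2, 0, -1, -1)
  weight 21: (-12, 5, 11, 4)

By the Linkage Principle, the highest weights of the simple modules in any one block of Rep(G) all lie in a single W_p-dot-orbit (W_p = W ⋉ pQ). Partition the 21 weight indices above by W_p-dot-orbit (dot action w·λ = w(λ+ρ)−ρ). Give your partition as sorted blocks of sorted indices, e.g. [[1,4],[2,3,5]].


D_4 Cartan matrix, 4 simple roots permuted; ρ=(1,1,1,1).

λ_j+ρ reflected into Ā_7 (⟨·,θ^∨⟩≤7); 4-tuples as given:

  1: (3, 1, 0, 0) · 2: (3, 1, 0, 0) · 3: (3, 1, 0, 0) · 4: (1, 0, 4, 1) · 5: (1, 4, 1, 0) · 6: (2, 1, 2, 0) · 7: (2, 0, 1, 0) · 8: (2, 0, 1, 0) · 9: (2, 0, 1, 0) · 10: (1, 0, 4, 1) · 11: (2, 1, 2, 0) · 12: (3, 1, 0, 0) · 13: (2, 1, 2, 0) · 14: (1, 1, 1, 0) · 15: (1, 4, 1, 0) · 16: (1, 0, 4, 1) · 17: (2, 1, 2, 0) · 18: (1, 0, 4, 1) · 19: (1, 1, 1, 0) · 20: (3, 1, 0, 0) · 21: (1, 0, 4, 1)

6 distinct reps among the 21 weights ⇒ 6 W_7-linkage classes:

[[1, 2, 3, 12, 20], [4, 10, 16, 18, 21], [5, 15], [6, 11, 13, 17], [7, 8, 9], [14, 19]]


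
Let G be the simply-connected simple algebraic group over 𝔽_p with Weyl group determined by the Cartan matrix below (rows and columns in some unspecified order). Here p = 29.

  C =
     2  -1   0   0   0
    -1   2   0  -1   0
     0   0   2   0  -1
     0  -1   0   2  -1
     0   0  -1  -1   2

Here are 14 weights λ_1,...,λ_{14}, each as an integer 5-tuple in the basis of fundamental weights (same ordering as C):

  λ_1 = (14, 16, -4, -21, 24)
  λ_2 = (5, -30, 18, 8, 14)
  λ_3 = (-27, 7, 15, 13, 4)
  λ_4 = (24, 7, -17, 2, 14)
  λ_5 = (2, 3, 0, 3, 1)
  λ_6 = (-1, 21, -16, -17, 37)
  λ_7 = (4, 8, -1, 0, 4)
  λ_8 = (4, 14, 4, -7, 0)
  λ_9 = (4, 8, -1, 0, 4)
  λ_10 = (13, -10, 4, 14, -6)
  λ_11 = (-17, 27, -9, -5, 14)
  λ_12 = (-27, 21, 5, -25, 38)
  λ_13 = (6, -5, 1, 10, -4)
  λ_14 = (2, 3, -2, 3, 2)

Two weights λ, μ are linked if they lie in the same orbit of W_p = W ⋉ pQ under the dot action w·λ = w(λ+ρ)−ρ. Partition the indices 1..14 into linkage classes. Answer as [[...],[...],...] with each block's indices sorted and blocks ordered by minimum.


Cartan matrix: type A_5 (|W|=720); un-permuting the 5 rows.

W_29-reps of the 14 weights in Ā_29 (same 5-coord order as C):

  [1] (4, 3, 2, 14, 3)
  [2] (5, 9, 0, 1, 5)
  [3] (6, 8, 2, 4, 1)
  [4] (3, 4, 1, 4, 2)
  [5] (3, 4, 1, 4, 2)
  [6] (6, 9, 0, 7, 7)
  [7] (5, 9, 0, 1, 5)
  [8] (5, 9, 0, 1, 5)
  [9] (5, 9, 0, 1, 5)
  [10] (5, 9, 0, 1, 5)
  [11] (6, 8, 2, 4, 1)
  [12] (6, 8, 2, 4, 1)
  [13] (3, 4, 1, 4, 2)
  [14] (3, 4, 1, 4, 2)

5 distinct reps among the 14 weights ⇒ 5 W_29-linkage classes:

[[1], [2, 7, 8, 9, 10], [3, 11, 12], [4, 5, 13, 14], [6]]


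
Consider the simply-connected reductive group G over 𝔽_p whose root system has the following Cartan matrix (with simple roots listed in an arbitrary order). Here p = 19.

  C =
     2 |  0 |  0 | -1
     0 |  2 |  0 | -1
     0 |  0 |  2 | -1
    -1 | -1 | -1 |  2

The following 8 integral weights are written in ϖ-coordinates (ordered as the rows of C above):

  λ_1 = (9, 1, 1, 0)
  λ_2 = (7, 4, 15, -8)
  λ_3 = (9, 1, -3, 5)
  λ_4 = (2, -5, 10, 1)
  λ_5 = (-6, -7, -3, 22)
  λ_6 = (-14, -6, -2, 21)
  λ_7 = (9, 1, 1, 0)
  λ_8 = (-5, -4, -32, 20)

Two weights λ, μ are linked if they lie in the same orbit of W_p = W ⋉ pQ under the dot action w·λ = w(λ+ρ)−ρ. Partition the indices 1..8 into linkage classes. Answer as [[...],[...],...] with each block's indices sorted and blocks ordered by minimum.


Type D_4, rank 4, |W|=192; reorder rows/cols to standard.

λ_j+ρ reflected into Ā_19 (⟨·,θ^∨⟩≤19); 4-tuples as given:

  [1] (10, 2, 2, 1) · [2] (1, 2, 9, 2) · [3] (10, 2, 2, 1) · [4] (1, 2, 9, 2) · [5] (1, 2, 2, 2) · [6] (10, 2, 2, 1) · [7] (10, 2, 2, 1) · [8] (1, 2, 2, 2)

3 distinct reps among the 8 weights ⇒ 3 W_19-linkage classes:

[[1, 3, 6, 7], [2, 4], [5, 8]]


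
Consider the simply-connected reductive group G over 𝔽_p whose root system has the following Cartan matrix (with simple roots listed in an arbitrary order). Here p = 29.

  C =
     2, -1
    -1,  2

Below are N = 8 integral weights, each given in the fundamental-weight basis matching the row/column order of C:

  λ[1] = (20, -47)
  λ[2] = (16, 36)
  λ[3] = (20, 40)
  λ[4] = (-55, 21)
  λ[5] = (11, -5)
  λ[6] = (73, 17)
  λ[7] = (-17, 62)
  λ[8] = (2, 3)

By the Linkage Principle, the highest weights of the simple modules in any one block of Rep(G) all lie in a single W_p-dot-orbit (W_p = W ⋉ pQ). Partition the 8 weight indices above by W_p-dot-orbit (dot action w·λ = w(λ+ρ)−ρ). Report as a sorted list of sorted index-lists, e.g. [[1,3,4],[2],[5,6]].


A_2 Cartan matrix, 2 simple roots permuted; ρ=(1,1).

Each λ_j+ρ reduced to Ā_29; 2-tuples below use C's row order:

  λ_1+ρ ↦ (8, 4)
  λ_2+ρ ↦ (8, 4)
  λ_3+ρ ↦ (8, 4)
  λ_4+ρ ↦ (3, 4)
  λ_5+ρ ↦ (8, 4)
  λ_6+ρ ↦ (13, 5)
  λ_7+ρ ↦ (13, 5)
  λ_8+ρ ↦ (3, 4)

3 distinct reps among the 8 weights ⇒ 3 W_29-linkage classes:

[[1, 2, 3, 5], [4, 8], [6, 7]]


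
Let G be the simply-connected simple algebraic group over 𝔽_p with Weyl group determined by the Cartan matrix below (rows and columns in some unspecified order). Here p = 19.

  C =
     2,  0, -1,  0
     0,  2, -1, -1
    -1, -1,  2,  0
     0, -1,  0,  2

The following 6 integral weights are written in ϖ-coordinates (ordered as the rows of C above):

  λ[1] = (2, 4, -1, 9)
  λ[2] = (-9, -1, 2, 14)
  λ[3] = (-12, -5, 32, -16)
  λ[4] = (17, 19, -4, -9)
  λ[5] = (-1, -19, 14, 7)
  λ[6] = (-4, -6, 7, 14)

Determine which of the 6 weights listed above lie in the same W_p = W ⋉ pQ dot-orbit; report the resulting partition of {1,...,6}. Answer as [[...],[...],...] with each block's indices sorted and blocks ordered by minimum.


Root system A_4: the 4×4 matrix C matches after relabeling.

W_19-reps of the 6 weights in Ā_19 (same 4-coord order as C):

  λ_1 → (3, 5, 0, 10);  λ_2 → (3, 5, 0, 10);  λ_3 → (3, 5, 0, 10);  λ_4 → (1, 1, 2, 8);  λ_5 → (3, 5, 0, 10);  λ_6 → (3, 5, 0, 10)

Linkage partition of the 6 weights (2 classes, p=19):

[[1, 2, 3, 5, 6], [4]]


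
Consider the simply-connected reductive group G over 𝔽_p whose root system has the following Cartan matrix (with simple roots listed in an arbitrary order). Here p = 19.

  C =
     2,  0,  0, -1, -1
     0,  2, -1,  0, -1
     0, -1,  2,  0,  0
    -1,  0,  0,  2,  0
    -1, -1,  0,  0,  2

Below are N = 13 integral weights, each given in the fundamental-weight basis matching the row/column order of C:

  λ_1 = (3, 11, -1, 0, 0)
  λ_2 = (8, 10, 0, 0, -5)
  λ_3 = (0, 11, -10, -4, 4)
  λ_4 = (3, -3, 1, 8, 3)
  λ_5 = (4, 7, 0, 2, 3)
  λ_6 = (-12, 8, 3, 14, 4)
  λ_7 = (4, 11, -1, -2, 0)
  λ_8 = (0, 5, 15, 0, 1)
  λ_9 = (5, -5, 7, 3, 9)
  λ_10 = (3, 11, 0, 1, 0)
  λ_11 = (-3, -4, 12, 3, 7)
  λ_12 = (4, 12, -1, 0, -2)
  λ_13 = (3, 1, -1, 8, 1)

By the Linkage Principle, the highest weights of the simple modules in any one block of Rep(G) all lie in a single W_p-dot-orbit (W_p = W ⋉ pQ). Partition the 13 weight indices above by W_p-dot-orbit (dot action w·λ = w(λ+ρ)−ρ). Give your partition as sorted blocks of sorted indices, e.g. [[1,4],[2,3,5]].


Dynkin diagram of C (from the 8 off-diagonal −1 entries): A_5.

λ_j+ρ reflected into Ā_19 (⟨·,θ^∨⟩≤19); 5-tuples as given:

    1: (4, 12, 0, 1, 1)
    2: (5, 7, 1, 1, 4)
    3: (2, 3, 9, 1, 3)
    4: (4, 2, 0, 9, 2)
    5: (5, 7, 1, 1, 4)
    6: (5, 3, 1, 1, 6)
    7: (4, 12, 0, 1, 1)
    8: (2, 3, 9, 1, 3)
    9: (5, 3, 1, 1, 6)
    10: (4, 12, 0, 1, 1)
    11: (2, 3, 9, 1, 3)
    12: (4, 12, 0, 1, 1)
    13: (4, 2, 0, 9, 2)

These 13 weights hit 5 W_19-dot-orbits; sizes (4, 2, 3, 2, 2):

[[1, 7, 10, 12], [2, 5], [3, 8, 11], [4, 13], [6, 9]]


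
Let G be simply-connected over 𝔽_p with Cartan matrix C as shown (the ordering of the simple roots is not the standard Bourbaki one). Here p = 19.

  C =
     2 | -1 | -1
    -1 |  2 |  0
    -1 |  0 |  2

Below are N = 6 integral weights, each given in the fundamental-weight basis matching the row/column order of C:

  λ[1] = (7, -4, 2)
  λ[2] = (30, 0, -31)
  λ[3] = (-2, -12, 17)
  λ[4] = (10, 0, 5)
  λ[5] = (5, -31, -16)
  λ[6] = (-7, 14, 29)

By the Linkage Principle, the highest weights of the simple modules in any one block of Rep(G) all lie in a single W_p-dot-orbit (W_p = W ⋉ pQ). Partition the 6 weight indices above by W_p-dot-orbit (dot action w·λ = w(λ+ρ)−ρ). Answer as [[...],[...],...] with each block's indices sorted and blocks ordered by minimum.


A_3 Cartan matrix, 3 simple roots permuted; ρ=(1,1,1).

λ_j+ρ reflected into Ā_19 (⟨·,θ^∨⟩≤19); 3-tuples as given:

  1: (5, 3, 3)
  2: (11, 1, 6)
  3: (11, 1, 6)
  4: (11, 1, 6)
  5: (4, 6, 1)
  6: (4, 6, 1)

The 6 indices split into 3 linkage classes (same alcove rep ⇔ same W_19-dot-orbit):

[[1], [2, 3, 4], [5, 6]]


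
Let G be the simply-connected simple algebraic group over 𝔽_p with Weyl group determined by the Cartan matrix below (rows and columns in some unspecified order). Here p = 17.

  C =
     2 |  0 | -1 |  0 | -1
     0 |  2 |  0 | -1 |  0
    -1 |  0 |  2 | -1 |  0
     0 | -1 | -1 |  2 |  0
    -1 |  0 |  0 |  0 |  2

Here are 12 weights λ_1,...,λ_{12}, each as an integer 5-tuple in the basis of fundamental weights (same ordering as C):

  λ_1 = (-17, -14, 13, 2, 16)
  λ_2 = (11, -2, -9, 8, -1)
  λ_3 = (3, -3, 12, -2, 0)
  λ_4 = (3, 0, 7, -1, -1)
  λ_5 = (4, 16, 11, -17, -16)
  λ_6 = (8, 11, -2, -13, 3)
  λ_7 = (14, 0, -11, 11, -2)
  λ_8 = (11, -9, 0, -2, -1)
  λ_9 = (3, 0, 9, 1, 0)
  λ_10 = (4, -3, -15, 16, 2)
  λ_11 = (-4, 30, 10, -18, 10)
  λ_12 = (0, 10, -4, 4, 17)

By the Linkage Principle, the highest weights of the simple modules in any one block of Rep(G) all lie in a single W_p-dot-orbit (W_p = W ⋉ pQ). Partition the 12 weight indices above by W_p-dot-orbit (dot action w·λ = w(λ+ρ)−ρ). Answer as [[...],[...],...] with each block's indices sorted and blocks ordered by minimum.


Root system A_5: the 5×5 matrix C matches after relabeling.

λ_j+ρ reflected into Ā_17 (⟨·,θ^∨⟩≤17); 5-tuples as given:

  [1] (4, 0, 10, 2, 0) · [2] (4, 1, 8, 0, 0) · [3] (4, 0, 10, 2, 0) · [4] (4, 1, 8, 0, 0) · [5] (4, 0, 10, 2, 0) · [6] (4, 1, 8, 0, 0) · [7] (4, 0, 10, 2, 0) · [8] (4, 1, 8, 0, 0) · [9] (4, 0, 10, 2, 0) · [10] (3, 2, 5, 1, 6) · [11] (3, 2, 5, 1, 6) · [12] (1, 2, 1, 1, 1)

Linkage partition of the 12 weights (4 classes, p=17):

[[1, 3, 5, 7, 9], [2, 4, 6, 8], [10, 11], [12]]


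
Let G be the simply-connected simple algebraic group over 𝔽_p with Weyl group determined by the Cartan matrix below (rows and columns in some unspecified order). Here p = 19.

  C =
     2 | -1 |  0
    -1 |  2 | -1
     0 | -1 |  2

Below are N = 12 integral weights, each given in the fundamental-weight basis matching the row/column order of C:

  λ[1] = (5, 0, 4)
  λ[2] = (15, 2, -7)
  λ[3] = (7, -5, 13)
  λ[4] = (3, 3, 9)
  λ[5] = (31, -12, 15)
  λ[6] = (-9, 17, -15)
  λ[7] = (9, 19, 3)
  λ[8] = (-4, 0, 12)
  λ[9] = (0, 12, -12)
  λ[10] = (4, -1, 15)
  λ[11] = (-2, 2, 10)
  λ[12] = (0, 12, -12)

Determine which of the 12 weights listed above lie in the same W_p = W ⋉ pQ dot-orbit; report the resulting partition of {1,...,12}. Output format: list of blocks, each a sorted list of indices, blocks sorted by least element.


Cartan matrix: type A_3 (|W|=24); un-permuting the 3 rows.

Alcove-folded reps (p=19, 12 weights, presented ϖ-order):

  1: (6, 1, 5)
  2: (13, 3, 3)
  3: (4, 4, 10)
  4: (4, 4, 10)
  5: (1, 2, 11)
  6: (4, 4, 10)
  7: (4, 4, 10)
  8: (1, 2, 11)
  9: (1, 2, 11)
  10: (3, 0, 14)
  11: (1, 2, 11)
  12: (1, 2, 11)

Grouping the 12 weights by Ā_19-representative: 5 linkage classes.

[[1], [2], [3, 4, 6, 7], [5, 8, 9, 11, 12], [10]]


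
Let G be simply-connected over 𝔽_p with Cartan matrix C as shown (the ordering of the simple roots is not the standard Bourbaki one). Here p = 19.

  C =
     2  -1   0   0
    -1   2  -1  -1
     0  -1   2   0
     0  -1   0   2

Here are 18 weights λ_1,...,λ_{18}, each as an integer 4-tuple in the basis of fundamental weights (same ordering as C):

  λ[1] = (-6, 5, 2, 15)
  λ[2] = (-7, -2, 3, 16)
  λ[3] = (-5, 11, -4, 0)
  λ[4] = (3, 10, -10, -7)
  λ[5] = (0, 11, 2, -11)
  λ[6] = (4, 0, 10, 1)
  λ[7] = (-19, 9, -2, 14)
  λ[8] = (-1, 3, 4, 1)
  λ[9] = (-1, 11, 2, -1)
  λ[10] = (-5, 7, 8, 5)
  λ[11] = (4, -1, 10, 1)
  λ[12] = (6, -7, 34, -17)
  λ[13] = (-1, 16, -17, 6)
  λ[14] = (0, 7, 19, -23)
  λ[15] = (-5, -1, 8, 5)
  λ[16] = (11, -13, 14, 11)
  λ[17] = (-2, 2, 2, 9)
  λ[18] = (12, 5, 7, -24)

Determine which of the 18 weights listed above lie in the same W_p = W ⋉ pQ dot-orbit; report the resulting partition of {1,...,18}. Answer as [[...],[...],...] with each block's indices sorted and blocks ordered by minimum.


Cartan matrix: type D_4 (|W|=192); un-permuting the 4 rows.

Folding the 18 weights λ_j+ρ into Ā_19 (reps in the given 4-coord order):

  1: (1, 2, 3, 10);  2: (1, 2, 3, 10);  3: (4, 5, 3, 1);  4: (0, 4, 5, 2);  5: (1, 2, 3, 10);  6: (5, 0, 11, 2);  7: (4, 5, 3, 1);  8: (0, 4, 5, 2);  9: (0, 4, 3, 0);  10: (0, 4, 5, 2);  11: (5, 0, 11, 2);  12: (1, 2, 3, 10);  13: (5, 0, 11, 2);  14: (4, 5, 3, 1);  15: (0, 4, 5, 2);  16: (0, 4, 3, 0);  17: (1, 2, 3, 10);  18: (0, 4, 5, 2)

Grouping the 18 weights by Ā_19-representative: 5 linkage classes.

[[1, 2, 5, 12, 17], [3, 7, 14], [4, 8, 10, 15, 18], [6, 11, 13], [9, 16]]
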